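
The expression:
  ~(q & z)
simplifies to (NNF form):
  ~q | ~z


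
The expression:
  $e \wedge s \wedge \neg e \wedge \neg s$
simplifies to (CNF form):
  $\text{False}$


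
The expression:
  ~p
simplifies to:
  ~p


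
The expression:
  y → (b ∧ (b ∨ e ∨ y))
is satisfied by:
  {b: True, y: False}
  {y: False, b: False}
  {y: True, b: True}


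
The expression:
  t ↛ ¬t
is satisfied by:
  {t: True}


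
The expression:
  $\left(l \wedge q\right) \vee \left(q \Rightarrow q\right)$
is always true.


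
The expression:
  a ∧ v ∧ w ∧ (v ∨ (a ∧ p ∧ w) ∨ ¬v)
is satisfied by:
  {a: True, w: True, v: True}


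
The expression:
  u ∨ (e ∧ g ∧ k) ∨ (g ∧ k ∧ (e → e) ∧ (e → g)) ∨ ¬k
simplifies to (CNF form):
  g ∨ u ∨ ¬k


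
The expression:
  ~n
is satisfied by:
  {n: False}


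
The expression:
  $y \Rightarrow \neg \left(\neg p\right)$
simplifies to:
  $p \vee \neg y$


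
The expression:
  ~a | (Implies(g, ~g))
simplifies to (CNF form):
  ~a | ~g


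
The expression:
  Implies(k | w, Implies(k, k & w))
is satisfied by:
  {w: True, k: False}
  {k: False, w: False}
  {k: True, w: True}


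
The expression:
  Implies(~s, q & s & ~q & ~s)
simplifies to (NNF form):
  s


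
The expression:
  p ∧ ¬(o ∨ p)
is never true.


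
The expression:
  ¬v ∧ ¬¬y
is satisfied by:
  {y: True, v: False}


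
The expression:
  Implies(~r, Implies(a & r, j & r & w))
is always true.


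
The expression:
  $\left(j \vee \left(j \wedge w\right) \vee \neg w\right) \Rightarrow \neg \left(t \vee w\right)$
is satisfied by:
  {t: False, w: False, j: False}
  {j: True, t: False, w: False}
  {w: True, t: False, j: False}
  {w: True, t: True, j: False}


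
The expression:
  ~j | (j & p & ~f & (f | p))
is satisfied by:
  {p: True, f: False, j: False}
  {f: False, j: False, p: False}
  {p: True, f: True, j: False}
  {f: True, p: False, j: False}
  {j: True, p: True, f: False}


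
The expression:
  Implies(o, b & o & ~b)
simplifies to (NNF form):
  ~o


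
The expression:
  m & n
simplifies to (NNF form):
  m & n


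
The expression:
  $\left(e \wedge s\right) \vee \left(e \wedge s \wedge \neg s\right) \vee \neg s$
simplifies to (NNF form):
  $e \vee \neg s$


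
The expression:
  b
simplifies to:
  b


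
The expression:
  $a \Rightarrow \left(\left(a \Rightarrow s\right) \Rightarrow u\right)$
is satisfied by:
  {u: True, s: False, a: False}
  {s: False, a: False, u: False}
  {a: True, u: True, s: False}
  {a: True, s: False, u: False}
  {u: True, s: True, a: False}
  {s: True, u: False, a: False}
  {a: True, s: True, u: True}


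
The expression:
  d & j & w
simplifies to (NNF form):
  d & j & w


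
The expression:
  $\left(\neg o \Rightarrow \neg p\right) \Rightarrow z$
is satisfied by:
  {z: True, p: True, o: False}
  {z: True, p: False, o: False}
  {z: True, o: True, p: True}
  {z: True, o: True, p: False}
  {p: True, o: False, z: False}


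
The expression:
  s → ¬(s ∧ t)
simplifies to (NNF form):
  ¬s ∨ ¬t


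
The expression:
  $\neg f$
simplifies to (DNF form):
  $\neg f$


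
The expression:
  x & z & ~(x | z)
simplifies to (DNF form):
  False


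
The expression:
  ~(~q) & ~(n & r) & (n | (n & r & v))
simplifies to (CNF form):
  n & q & ~r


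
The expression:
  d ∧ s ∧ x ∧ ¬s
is never true.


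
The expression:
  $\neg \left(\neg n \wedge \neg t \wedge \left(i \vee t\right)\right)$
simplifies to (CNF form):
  $n \vee t \vee \neg i$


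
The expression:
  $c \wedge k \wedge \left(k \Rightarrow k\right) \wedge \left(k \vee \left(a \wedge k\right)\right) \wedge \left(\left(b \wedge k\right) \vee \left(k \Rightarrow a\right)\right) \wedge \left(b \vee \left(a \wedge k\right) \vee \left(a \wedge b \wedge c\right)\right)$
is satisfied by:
  {c: True, a: True, b: True, k: True}
  {c: True, a: True, k: True, b: False}
  {c: True, b: True, k: True, a: False}


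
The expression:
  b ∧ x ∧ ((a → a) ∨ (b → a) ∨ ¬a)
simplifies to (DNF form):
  b ∧ x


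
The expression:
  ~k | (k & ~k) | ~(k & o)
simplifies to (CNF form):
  ~k | ~o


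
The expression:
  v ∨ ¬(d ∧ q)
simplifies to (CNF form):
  v ∨ ¬d ∨ ¬q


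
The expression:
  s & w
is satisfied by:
  {w: True, s: True}


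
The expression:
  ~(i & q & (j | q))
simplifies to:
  ~i | ~q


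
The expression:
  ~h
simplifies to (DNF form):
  ~h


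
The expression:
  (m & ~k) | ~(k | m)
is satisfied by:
  {k: False}


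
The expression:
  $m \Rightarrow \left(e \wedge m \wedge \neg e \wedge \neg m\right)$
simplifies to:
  $\neg m$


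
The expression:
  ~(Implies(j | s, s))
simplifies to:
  j & ~s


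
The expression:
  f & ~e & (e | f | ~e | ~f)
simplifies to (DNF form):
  f & ~e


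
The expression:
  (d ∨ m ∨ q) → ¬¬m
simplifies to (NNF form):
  m ∨ (¬d ∧ ¬q)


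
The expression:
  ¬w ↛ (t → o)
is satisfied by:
  {t: True, o: False, w: False}


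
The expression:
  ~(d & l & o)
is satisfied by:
  {l: False, o: False, d: False}
  {d: True, l: False, o: False}
  {o: True, l: False, d: False}
  {d: True, o: True, l: False}
  {l: True, d: False, o: False}
  {d: True, l: True, o: False}
  {o: True, l: True, d: False}


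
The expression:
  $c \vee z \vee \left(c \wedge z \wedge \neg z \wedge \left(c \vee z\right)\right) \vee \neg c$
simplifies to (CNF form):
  $\text{True}$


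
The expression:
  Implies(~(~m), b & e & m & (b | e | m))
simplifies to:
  ~m | (b & e)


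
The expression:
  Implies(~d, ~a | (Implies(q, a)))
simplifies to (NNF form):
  True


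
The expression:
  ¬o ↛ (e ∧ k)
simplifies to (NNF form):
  ¬o ∧ (¬e ∨ ¬k)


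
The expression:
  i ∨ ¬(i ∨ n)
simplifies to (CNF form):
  i ∨ ¬n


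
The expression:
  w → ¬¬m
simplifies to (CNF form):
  m ∨ ¬w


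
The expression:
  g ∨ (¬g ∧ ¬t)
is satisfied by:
  {g: True, t: False}
  {t: False, g: False}
  {t: True, g: True}


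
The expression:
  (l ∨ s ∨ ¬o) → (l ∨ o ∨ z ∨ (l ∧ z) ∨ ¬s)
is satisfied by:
  {z: True, o: True, l: True, s: False}
  {z: True, o: True, s: False, l: False}
  {z: True, l: True, s: False, o: False}
  {z: True, s: False, l: False, o: False}
  {o: True, l: True, s: False, z: False}
  {o: True, s: False, l: False, z: False}
  {l: True, o: False, s: False, z: False}
  {o: False, s: False, l: False, z: False}
  {o: True, z: True, s: True, l: True}
  {o: True, z: True, s: True, l: False}
  {z: True, s: True, l: True, o: False}
  {z: True, s: True, o: False, l: False}
  {l: True, s: True, o: True, z: False}
  {s: True, o: True, z: False, l: False}
  {s: True, l: True, z: False, o: False}


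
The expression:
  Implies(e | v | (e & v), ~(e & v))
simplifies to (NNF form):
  ~e | ~v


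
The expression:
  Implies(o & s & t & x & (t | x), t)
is always true.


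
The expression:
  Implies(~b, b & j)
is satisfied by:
  {b: True}


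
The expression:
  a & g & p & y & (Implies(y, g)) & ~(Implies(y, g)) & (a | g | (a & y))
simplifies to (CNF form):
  False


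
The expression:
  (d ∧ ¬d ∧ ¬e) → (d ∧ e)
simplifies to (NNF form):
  True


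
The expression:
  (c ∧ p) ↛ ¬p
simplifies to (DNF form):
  c ∧ p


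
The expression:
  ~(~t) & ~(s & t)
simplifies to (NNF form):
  t & ~s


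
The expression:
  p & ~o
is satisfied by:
  {p: True, o: False}


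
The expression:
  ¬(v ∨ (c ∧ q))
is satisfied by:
  {c: False, v: False, q: False}
  {q: True, c: False, v: False}
  {c: True, q: False, v: False}


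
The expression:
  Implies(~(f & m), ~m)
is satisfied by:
  {f: True, m: False}
  {m: False, f: False}
  {m: True, f: True}


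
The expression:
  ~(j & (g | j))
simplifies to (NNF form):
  ~j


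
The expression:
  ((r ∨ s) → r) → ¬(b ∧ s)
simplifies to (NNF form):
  ¬b ∨ ¬r ∨ ¬s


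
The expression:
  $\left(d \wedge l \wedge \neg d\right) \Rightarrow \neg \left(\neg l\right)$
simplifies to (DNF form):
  $\text{True}$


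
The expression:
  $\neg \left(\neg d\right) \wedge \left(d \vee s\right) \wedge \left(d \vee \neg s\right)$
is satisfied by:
  {d: True}


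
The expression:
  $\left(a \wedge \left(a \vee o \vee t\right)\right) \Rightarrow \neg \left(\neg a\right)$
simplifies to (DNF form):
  $\text{True}$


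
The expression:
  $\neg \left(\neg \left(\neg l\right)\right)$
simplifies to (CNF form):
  $\neg l$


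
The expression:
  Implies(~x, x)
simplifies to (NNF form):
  x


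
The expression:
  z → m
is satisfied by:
  {m: True, z: False}
  {z: False, m: False}
  {z: True, m: True}


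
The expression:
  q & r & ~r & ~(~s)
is never true.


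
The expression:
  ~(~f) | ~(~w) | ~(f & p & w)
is always true.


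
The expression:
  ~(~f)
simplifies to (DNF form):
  f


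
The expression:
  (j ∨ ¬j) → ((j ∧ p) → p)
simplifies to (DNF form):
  True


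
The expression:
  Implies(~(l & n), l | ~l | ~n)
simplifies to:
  True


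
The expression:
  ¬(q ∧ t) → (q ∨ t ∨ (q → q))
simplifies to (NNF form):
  True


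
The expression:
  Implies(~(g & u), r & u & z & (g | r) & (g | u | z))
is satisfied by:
  {z: True, g: True, u: True, r: True}
  {z: True, g: True, u: True, r: False}
  {g: True, u: True, r: True, z: False}
  {g: True, u: True, r: False, z: False}
  {z: True, u: True, r: True, g: False}


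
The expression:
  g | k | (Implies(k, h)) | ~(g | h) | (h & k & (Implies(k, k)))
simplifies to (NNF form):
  True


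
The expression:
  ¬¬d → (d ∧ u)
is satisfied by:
  {u: True, d: False}
  {d: False, u: False}
  {d: True, u: True}


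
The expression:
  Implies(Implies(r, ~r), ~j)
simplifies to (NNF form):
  r | ~j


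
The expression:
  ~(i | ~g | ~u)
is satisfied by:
  {u: True, g: True, i: False}


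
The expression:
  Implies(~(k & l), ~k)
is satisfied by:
  {l: True, k: False}
  {k: False, l: False}
  {k: True, l: True}


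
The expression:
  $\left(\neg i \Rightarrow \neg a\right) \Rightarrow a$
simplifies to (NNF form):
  $a$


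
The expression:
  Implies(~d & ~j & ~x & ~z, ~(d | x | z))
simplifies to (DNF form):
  True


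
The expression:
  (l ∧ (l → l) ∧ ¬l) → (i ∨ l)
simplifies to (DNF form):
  True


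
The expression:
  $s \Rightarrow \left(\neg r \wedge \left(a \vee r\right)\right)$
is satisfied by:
  {a: True, s: False, r: False}
  {a: False, s: False, r: False}
  {r: True, a: True, s: False}
  {r: True, a: False, s: False}
  {s: True, a: True, r: False}


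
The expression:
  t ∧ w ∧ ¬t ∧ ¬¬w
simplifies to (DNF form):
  False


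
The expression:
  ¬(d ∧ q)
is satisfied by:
  {q: False, d: False}
  {d: True, q: False}
  {q: True, d: False}


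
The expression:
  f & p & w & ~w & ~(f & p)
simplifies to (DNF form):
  False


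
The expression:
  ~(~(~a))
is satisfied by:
  {a: False}


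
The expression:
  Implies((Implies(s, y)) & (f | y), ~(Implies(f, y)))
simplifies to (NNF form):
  ~y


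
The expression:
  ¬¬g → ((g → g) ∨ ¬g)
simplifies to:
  True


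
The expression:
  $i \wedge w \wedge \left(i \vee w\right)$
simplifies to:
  $i \wedge w$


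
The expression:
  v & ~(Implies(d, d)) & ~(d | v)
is never true.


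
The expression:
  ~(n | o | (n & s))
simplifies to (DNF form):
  ~n & ~o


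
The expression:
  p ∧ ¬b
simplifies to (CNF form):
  p ∧ ¬b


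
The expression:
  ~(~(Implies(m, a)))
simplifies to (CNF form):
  a | ~m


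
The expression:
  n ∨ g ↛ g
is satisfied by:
  {n: True}


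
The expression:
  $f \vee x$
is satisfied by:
  {x: True, f: True}
  {x: True, f: False}
  {f: True, x: False}


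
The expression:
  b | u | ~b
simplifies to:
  True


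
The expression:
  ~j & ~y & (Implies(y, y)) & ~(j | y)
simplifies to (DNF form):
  ~j & ~y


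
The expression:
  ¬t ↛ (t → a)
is never true.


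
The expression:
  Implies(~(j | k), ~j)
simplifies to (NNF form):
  True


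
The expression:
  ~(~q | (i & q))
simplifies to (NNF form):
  q & ~i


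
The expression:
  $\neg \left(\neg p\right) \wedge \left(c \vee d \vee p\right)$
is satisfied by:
  {p: True}


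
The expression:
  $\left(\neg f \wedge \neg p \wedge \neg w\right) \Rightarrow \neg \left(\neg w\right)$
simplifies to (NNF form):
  $f \vee p \vee w$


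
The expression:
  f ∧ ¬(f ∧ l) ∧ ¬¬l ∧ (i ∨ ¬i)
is never true.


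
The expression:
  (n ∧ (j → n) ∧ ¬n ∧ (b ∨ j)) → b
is always true.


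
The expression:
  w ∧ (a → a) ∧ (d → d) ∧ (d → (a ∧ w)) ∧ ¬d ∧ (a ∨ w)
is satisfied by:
  {w: True, d: False}


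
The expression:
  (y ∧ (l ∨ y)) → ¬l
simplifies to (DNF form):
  ¬l ∨ ¬y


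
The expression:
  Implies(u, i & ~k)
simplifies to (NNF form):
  ~u | (i & ~k)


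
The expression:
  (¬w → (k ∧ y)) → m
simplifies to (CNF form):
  (m ∨ ¬w) ∧ (m ∨ ¬k ∨ ¬w) ∧ (m ∨ ¬k ∨ ¬y) ∧ (m ∨ ¬w ∨ ¬y)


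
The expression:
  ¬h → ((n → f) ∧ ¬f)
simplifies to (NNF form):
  h ∨ (¬f ∧ ¬n)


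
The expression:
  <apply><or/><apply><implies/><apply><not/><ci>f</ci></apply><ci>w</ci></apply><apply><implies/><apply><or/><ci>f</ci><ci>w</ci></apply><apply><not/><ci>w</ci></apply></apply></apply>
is always true.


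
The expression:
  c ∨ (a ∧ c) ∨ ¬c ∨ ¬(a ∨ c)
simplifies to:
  True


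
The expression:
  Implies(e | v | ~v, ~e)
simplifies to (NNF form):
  ~e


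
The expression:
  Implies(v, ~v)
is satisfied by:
  {v: False}


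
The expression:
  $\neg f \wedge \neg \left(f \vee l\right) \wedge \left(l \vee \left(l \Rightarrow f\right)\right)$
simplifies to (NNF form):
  $\neg f \wedge \neg l$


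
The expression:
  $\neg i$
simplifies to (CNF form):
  $\neg i$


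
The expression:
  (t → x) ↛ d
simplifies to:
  ¬d ∧ (x ∨ ¬t)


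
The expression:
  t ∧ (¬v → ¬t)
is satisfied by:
  {t: True, v: True}


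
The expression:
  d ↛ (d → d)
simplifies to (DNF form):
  False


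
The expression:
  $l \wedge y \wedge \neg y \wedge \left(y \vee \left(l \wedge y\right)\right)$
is never true.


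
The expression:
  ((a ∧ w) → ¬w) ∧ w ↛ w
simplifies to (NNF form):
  False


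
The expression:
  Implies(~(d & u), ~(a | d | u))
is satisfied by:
  {d: True, u: True, a: False}
  {a: True, d: True, u: True}
  {a: False, u: False, d: False}


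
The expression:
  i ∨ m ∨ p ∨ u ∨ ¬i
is always true.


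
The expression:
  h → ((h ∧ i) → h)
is always true.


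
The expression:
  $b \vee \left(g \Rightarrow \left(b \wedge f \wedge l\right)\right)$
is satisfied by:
  {b: True, g: False}
  {g: False, b: False}
  {g: True, b: True}


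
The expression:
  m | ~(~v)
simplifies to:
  m | v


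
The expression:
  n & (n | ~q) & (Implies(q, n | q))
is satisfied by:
  {n: True}


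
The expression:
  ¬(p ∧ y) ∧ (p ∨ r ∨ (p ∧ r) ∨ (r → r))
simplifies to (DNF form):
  ¬p ∨ ¬y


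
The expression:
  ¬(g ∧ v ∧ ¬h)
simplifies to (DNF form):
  h ∨ ¬g ∨ ¬v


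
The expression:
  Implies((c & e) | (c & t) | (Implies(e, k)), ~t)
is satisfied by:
  {e: True, k: False, t: False, c: False}
  {c: False, k: False, e: False, t: False}
  {c: True, e: True, k: False, t: False}
  {c: True, k: False, e: False, t: False}
  {e: True, k: True, c: False, t: False}
  {k: True, c: False, e: False, t: False}
  {c: True, k: True, e: True, t: False}
  {c: True, k: True, e: False, t: False}
  {t: True, e: True, c: False, k: False}


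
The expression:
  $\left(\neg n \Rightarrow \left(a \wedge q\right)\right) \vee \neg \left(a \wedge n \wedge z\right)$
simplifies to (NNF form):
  $\text{True}$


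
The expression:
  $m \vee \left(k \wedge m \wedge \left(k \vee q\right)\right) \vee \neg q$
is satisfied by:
  {m: True, q: False}
  {q: False, m: False}
  {q: True, m: True}


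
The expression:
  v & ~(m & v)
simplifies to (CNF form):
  v & ~m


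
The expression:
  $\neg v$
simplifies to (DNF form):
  $\neg v$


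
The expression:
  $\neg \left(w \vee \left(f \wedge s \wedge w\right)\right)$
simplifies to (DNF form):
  $\neg w$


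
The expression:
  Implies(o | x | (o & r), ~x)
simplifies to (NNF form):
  ~x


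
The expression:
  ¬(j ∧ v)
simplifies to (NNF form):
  ¬j ∨ ¬v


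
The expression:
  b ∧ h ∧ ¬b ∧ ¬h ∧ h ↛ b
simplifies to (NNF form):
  False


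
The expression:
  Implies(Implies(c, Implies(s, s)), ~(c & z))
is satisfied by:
  {c: False, z: False}
  {z: True, c: False}
  {c: True, z: False}


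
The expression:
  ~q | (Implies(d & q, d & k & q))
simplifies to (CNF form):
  k | ~d | ~q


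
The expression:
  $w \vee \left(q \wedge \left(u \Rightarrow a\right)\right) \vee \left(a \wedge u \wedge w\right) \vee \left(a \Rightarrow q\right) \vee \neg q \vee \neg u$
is always true.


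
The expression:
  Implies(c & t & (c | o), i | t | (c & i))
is always true.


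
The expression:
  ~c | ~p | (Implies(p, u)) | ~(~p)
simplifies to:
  True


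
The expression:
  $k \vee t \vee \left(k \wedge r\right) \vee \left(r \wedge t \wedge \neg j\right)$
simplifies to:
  $k \vee t$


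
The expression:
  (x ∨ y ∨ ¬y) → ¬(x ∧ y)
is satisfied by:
  {y: False, x: False}
  {x: True, y: False}
  {y: True, x: False}


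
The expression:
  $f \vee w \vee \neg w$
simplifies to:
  $\text{True}$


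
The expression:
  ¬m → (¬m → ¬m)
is always true.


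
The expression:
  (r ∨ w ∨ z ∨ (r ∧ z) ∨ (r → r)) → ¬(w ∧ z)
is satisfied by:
  {w: False, z: False}
  {z: True, w: False}
  {w: True, z: False}


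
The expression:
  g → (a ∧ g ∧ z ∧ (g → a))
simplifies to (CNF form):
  (a ∨ ¬g) ∧ (z ∨ ¬g)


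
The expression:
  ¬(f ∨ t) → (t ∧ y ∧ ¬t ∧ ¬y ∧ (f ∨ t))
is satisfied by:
  {t: True, f: True}
  {t: True, f: False}
  {f: True, t: False}


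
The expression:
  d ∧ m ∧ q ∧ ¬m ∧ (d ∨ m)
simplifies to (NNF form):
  False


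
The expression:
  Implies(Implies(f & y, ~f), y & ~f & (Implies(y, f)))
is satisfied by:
  {f: True, y: True}


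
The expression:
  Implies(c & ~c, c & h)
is always true.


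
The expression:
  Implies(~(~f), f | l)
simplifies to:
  True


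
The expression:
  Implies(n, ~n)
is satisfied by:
  {n: False}


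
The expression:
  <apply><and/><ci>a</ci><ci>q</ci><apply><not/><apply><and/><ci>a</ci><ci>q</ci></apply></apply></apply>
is never true.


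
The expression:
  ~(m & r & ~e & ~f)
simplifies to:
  e | f | ~m | ~r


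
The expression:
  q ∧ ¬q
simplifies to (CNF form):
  False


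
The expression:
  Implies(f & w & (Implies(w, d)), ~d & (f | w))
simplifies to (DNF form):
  ~d | ~f | ~w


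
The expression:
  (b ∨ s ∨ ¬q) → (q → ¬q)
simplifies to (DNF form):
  (¬b ∧ ¬s) ∨ ¬q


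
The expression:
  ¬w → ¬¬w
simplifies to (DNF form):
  w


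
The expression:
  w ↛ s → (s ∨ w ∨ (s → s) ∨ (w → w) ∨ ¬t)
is always true.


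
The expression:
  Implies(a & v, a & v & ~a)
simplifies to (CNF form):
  ~a | ~v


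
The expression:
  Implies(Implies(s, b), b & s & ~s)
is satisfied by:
  {s: True, b: False}


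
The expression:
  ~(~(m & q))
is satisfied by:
  {m: True, q: True}


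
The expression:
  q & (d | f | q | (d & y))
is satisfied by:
  {q: True}


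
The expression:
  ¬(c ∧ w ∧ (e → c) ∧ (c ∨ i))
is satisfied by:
  {w: False, c: False}
  {c: True, w: False}
  {w: True, c: False}


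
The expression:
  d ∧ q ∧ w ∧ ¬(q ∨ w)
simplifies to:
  False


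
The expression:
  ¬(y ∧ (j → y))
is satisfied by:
  {y: False}


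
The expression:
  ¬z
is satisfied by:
  {z: False}


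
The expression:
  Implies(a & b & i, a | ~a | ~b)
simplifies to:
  True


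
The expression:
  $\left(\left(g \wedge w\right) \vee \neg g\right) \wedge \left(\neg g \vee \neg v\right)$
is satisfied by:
  {w: True, v: False, g: False}
  {v: False, g: False, w: False}
  {w: True, v: True, g: False}
  {v: True, w: False, g: False}
  {g: True, w: True, v: False}


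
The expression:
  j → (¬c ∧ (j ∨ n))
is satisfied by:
  {c: False, j: False}
  {j: True, c: False}
  {c: True, j: False}


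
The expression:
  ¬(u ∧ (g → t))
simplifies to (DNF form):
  (g ∧ ¬t) ∨ ¬u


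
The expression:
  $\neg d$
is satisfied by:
  {d: False}


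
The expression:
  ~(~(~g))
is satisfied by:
  {g: False}


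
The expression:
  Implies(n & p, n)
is always true.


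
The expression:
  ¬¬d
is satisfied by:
  {d: True}


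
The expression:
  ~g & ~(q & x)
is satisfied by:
  {g: False, q: False, x: False}
  {x: True, g: False, q: False}
  {q: True, g: False, x: False}


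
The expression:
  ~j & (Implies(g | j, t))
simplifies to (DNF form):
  (t & ~j) | (~g & ~j)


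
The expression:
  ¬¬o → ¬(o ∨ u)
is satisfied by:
  {o: False}


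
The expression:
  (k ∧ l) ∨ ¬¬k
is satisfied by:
  {k: True}


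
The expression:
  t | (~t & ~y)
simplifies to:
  t | ~y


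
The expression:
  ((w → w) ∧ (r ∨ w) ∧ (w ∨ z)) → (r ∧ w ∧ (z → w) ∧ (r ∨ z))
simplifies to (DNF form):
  (r ∧ w) ∨ (¬r ∧ ¬w) ∨ (¬w ∧ ¬z)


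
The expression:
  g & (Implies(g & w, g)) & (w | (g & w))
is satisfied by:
  {w: True, g: True}


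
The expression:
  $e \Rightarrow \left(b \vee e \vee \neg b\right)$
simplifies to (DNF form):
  $\text{True}$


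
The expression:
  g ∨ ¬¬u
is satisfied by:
  {g: True, u: True}
  {g: True, u: False}
  {u: True, g: False}


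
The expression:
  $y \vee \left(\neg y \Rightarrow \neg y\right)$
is always true.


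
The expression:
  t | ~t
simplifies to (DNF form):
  True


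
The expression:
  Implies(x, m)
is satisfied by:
  {m: True, x: False}
  {x: False, m: False}
  {x: True, m: True}


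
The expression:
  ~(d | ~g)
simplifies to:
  g & ~d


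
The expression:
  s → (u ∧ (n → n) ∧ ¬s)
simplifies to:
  ¬s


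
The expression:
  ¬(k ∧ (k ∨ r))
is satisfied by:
  {k: False}


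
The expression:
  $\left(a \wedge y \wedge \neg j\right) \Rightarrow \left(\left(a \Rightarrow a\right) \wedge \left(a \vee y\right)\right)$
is always true.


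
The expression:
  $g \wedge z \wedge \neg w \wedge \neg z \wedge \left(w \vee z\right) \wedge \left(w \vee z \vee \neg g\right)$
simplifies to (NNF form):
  $\text{False}$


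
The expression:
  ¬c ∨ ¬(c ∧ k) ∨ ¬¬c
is always true.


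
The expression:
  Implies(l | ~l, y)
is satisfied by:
  {y: True}


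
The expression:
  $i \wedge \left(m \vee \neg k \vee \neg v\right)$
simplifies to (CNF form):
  $i \wedge \left(m \vee \neg k \vee \neg v\right)$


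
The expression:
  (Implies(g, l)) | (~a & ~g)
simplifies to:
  l | ~g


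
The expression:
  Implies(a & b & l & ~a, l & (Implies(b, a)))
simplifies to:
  True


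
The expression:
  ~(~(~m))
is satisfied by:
  {m: False}


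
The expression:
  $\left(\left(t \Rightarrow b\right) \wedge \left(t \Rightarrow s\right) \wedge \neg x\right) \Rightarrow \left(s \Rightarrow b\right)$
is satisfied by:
  {x: True, b: True, t: True, s: False}
  {x: True, b: True, s: False, t: False}
  {x: True, t: True, s: False, b: False}
  {x: True, s: False, t: False, b: False}
  {b: True, t: True, s: False, x: False}
  {b: True, s: False, t: False, x: False}
  {t: True, b: False, s: False, x: False}
  {b: False, s: False, t: False, x: False}
  {b: True, x: True, s: True, t: True}
  {b: True, x: True, s: True, t: False}
  {x: True, s: True, t: True, b: False}
  {x: True, s: True, b: False, t: False}
  {t: True, s: True, b: True, x: False}
  {s: True, b: True, x: False, t: False}
  {s: True, t: True, x: False, b: False}


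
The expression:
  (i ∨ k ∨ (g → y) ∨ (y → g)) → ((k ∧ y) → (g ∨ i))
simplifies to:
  g ∨ i ∨ ¬k ∨ ¬y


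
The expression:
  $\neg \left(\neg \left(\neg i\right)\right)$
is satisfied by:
  {i: False}


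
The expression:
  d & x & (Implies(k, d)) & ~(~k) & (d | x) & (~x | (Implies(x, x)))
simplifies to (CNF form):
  d & k & x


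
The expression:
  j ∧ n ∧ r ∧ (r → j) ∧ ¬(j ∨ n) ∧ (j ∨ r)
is never true.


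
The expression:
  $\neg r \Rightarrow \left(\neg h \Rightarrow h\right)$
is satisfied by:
  {r: True, h: True}
  {r: True, h: False}
  {h: True, r: False}


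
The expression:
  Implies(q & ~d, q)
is always true.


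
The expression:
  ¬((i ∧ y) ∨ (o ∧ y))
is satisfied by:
  {o: False, y: False, i: False}
  {i: True, o: False, y: False}
  {o: True, i: False, y: False}
  {i: True, o: True, y: False}
  {y: True, i: False, o: False}


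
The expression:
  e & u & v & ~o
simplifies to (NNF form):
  e & u & v & ~o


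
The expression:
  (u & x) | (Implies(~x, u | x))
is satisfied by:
  {x: True, u: True}
  {x: True, u: False}
  {u: True, x: False}


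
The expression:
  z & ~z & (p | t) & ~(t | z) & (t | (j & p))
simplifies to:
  False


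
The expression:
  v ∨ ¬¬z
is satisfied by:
  {z: True, v: True}
  {z: True, v: False}
  {v: True, z: False}


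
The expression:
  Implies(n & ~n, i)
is always true.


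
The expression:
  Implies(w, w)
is always true.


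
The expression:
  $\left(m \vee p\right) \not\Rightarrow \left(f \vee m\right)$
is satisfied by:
  {p: True, f: False, m: False}


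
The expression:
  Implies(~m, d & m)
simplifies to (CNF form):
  m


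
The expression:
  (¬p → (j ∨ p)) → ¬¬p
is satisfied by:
  {p: True, j: False}
  {j: False, p: False}
  {j: True, p: True}


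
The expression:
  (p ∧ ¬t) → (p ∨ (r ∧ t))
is always true.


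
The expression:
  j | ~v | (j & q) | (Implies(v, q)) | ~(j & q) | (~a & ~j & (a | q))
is always true.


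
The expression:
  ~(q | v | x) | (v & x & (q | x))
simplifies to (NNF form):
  (v | ~q) & (v | ~x) & (x | ~v)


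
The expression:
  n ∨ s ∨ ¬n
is always true.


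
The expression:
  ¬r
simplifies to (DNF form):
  ¬r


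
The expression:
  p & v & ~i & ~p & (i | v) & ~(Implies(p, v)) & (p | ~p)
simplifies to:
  False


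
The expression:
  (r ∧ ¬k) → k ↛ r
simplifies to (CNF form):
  k ∨ ¬r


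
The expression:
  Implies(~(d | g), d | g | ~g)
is always true.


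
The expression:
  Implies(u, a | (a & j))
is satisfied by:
  {a: True, u: False}
  {u: False, a: False}
  {u: True, a: True}


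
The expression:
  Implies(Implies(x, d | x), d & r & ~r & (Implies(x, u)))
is never true.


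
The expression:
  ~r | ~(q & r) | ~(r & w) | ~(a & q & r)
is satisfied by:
  {w: False, q: False, a: False, r: False}
  {r: True, w: False, q: False, a: False}
  {a: True, w: False, q: False, r: False}
  {r: True, a: True, w: False, q: False}
  {q: True, r: False, w: False, a: False}
  {r: True, q: True, w: False, a: False}
  {a: True, q: True, r: False, w: False}
  {r: True, a: True, q: True, w: False}
  {w: True, a: False, q: False, r: False}
  {r: True, w: True, a: False, q: False}
  {a: True, w: True, r: False, q: False}
  {r: True, a: True, w: True, q: False}
  {q: True, w: True, a: False, r: False}
  {r: True, q: True, w: True, a: False}
  {a: True, q: True, w: True, r: False}


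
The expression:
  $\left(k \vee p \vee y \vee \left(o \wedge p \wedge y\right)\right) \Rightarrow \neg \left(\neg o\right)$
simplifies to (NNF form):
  $o \vee \left(\neg k \wedge \neg p \wedge \neg y\right)$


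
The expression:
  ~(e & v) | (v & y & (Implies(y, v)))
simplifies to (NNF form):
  y | ~e | ~v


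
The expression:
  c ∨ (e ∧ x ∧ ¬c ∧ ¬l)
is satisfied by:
  {x: True, c: True, e: True, l: False}
  {x: True, c: True, l: False, e: False}
  {c: True, e: True, l: False, x: False}
  {c: True, l: False, e: False, x: False}
  {c: True, x: True, l: True, e: True}
  {c: True, x: True, l: True, e: False}
  {c: True, l: True, e: True, x: False}
  {c: True, l: True, e: False, x: False}
  {x: True, e: True, l: False, c: False}


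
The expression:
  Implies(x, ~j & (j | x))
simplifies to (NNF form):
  ~j | ~x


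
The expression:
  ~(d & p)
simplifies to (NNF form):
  ~d | ~p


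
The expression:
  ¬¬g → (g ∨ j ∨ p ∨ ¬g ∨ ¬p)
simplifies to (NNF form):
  True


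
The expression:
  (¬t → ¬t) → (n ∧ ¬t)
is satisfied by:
  {n: True, t: False}


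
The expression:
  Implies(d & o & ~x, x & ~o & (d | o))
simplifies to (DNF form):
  x | ~d | ~o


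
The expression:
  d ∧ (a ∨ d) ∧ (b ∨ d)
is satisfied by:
  {d: True}


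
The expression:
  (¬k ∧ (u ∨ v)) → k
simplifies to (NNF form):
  k ∨ (¬u ∧ ¬v)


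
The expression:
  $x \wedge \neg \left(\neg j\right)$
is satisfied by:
  {j: True, x: True}


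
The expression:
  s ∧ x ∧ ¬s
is never true.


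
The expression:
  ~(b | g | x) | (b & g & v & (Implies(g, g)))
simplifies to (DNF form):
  (b & g & v) | (b & g & ~g) | (b & v & ~b) | (b & ~b & ~g) | (g & ~g & ~x) | (b & g & v & ~g) | (b & g & v & ~x) | (~b & ~g & ~x) | (b & g & ~g & ~x) | (b & v & ~b & ~g) | (b & v & ~b & ~x) | (g & v & ~g & ~x) | (b & ~b & ~g & ~x) | (v & ~b & ~g & ~x)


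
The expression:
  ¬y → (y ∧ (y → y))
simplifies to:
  y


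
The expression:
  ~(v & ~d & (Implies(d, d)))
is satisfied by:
  {d: True, v: False}
  {v: False, d: False}
  {v: True, d: True}


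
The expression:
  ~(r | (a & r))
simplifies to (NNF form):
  ~r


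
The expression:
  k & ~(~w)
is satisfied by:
  {w: True, k: True}


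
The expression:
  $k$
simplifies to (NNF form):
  $k$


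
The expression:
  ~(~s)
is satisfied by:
  {s: True}


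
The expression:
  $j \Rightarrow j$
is always true.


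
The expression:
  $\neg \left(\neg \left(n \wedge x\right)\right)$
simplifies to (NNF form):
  $n \wedge x$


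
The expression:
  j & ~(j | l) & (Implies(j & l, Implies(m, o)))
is never true.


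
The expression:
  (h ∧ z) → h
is always true.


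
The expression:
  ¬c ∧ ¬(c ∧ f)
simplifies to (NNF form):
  ¬c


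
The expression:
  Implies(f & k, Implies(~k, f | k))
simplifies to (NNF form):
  True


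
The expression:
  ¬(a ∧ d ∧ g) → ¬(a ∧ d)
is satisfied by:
  {g: True, d: False, a: False}
  {g: False, d: False, a: False}
  {a: True, g: True, d: False}
  {a: True, g: False, d: False}
  {d: True, g: True, a: False}
  {d: True, g: False, a: False}
  {d: True, a: True, g: True}


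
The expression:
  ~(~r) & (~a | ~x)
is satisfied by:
  {r: True, x: False, a: False}
  {r: True, a: True, x: False}
  {r: True, x: True, a: False}


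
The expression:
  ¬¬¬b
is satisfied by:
  {b: False}


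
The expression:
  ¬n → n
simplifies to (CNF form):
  n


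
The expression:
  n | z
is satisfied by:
  {n: True, z: True}
  {n: True, z: False}
  {z: True, n: False}


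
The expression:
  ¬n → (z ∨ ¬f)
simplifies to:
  n ∨ z ∨ ¬f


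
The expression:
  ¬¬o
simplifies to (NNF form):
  o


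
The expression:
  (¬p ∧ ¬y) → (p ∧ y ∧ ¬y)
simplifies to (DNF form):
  p ∨ y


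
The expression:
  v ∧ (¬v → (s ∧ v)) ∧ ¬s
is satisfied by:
  {v: True, s: False}


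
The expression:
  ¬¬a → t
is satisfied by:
  {t: True, a: False}
  {a: False, t: False}
  {a: True, t: True}


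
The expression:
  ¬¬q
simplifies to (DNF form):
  q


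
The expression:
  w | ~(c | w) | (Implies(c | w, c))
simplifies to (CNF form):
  True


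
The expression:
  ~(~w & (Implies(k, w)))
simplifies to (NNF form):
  k | w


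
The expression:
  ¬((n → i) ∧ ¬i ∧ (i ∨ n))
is always true.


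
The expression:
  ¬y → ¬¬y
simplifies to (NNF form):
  y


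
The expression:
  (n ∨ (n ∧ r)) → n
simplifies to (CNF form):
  True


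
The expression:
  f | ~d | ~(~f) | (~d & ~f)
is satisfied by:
  {f: True, d: False}
  {d: False, f: False}
  {d: True, f: True}


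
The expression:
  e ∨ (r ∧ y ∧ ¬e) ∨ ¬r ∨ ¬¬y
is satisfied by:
  {y: True, e: True, r: False}
  {y: True, e: False, r: False}
  {e: True, y: False, r: False}
  {y: False, e: False, r: False}
  {r: True, y: True, e: True}
  {r: True, y: True, e: False}
  {r: True, e: True, y: False}


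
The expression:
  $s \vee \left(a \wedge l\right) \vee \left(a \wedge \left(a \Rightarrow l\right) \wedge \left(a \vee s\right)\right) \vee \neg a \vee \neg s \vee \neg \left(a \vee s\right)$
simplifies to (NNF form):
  $\text{True}$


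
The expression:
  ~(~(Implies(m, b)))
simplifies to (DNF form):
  b | ~m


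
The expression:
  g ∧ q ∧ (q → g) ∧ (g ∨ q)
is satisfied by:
  {g: True, q: True}


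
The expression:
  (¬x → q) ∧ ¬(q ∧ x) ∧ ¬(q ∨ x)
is never true.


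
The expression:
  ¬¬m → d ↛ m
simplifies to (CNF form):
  ¬m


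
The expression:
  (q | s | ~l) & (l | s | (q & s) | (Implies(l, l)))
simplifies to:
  q | s | ~l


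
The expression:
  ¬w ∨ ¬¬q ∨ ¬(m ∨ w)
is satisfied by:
  {q: True, w: False}
  {w: False, q: False}
  {w: True, q: True}


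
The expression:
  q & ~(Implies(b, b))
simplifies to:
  False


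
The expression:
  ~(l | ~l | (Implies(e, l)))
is never true.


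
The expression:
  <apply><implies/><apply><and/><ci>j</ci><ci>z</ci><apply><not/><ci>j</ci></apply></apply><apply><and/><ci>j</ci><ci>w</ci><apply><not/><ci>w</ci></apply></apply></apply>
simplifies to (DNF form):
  <true/>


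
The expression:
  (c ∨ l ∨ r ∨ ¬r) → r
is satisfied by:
  {r: True}


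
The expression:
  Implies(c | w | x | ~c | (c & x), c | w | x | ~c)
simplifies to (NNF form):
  True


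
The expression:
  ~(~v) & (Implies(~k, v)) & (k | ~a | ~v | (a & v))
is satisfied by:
  {v: True}


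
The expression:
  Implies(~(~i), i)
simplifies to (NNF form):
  True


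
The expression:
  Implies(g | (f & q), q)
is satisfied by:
  {q: True, g: False}
  {g: False, q: False}
  {g: True, q: True}


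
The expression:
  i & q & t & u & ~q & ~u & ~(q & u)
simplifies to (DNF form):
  False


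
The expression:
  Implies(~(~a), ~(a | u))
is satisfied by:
  {a: False}


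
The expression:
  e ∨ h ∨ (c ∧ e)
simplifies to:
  e ∨ h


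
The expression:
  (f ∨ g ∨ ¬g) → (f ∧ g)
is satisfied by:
  {g: True, f: True}


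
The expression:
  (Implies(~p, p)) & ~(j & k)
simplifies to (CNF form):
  p & (~j | ~k)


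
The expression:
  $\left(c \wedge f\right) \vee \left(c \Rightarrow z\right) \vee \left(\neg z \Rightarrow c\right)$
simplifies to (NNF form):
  $\text{True}$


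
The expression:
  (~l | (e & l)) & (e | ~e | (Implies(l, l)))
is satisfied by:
  {e: True, l: False}
  {l: False, e: False}
  {l: True, e: True}


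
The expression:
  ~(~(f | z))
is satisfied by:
  {z: True, f: True}
  {z: True, f: False}
  {f: True, z: False}


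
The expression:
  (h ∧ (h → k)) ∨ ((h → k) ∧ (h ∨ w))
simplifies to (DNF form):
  (h ∧ k) ∨ (w ∧ ¬h)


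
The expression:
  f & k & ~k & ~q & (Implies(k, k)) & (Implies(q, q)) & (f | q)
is never true.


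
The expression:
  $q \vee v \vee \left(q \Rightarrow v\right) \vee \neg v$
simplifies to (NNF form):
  $\text{True}$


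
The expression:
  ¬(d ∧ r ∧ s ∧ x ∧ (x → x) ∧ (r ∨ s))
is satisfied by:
  {s: False, d: False, x: False, r: False}
  {r: True, s: False, d: False, x: False}
  {x: True, s: False, d: False, r: False}
  {r: True, x: True, s: False, d: False}
  {d: True, r: False, s: False, x: False}
  {r: True, d: True, s: False, x: False}
  {x: True, d: True, r: False, s: False}
  {r: True, x: True, d: True, s: False}
  {s: True, x: False, d: False, r: False}
  {r: True, s: True, x: False, d: False}
  {x: True, s: True, r: False, d: False}
  {r: True, x: True, s: True, d: False}
  {d: True, s: True, x: False, r: False}
  {r: True, d: True, s: True, x: False}
  {x: True, d: True, s: True, r: False}


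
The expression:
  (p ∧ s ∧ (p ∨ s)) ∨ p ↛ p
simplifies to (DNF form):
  p ∧ s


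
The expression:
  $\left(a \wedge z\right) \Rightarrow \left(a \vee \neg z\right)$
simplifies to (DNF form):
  $\text{True}$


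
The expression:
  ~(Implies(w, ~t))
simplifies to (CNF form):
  t & w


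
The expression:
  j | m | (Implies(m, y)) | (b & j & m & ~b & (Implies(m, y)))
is always true.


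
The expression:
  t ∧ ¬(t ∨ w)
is never true.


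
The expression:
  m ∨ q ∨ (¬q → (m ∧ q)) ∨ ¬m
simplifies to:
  True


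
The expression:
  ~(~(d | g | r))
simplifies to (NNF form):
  d | g | r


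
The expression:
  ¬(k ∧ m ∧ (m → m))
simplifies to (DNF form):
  ¬k ∨ ¬m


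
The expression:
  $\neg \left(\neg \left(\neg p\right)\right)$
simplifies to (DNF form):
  $\neg p$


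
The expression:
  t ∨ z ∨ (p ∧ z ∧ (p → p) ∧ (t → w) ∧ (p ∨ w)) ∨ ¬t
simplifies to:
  True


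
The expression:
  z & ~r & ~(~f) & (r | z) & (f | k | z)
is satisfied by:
  {z: True, f: True, r: False}


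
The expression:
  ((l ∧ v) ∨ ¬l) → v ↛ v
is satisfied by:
  {l: True, v: False}


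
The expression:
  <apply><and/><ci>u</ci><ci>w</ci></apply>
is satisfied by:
  {u: True, w: True}


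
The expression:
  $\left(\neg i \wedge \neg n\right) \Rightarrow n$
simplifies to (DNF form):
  $i \vee n$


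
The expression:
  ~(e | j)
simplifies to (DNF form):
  ~e & ~j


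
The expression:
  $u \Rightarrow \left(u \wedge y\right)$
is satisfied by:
  {y: True, u: False}
  {u: False, y: False}
  {u: True, y: True}


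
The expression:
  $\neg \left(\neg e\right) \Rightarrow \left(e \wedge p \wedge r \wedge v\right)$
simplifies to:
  $\left(p \wedge r \wedge v\right) \vee \neg e$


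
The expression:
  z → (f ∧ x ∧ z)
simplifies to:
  (f ∧ x) ∨ ¬z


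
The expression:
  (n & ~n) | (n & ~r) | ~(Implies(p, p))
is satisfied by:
  {n: True, r: False}
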